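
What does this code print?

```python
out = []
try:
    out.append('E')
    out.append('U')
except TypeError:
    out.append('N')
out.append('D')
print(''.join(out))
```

Execution trace: 'E' (try body) → 'U' (try body, no exception) → 'D' (after the try/except). Output: EUD

Answer: EUD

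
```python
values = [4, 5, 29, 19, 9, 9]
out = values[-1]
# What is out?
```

Trace:
`values = [4, 5, 29, 19, 9, 9]` → values = [4, 5, 29, 19, 9, 9]
`out = values[-1]` → out = 9
So out = 9

Answer: 9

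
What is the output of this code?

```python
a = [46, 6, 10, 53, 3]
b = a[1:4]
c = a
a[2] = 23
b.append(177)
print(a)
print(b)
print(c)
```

Key concept: slice vs alias.
Step by step:
`a = [46, 6, 10, 53, 3]` → a = [46, 6, 10, 53, 3]
`b = a[1:4]` → b = [6, 10, 53]
`c = a` → c = [46, 6, 10, 53, 3] (same object as a)
`a[2] = 23` → a = [46, 6, 23, 53, 3] (same object as c); c = [46, 6, 23, 53, 3] (same object as a)
`b.append(177)` → b = [6, 10, 53, 177]
`print(a)` → prints [46, 6, 23, 53, 3]
`print(b)` → prints [6, 10, 53, 177]
`print(c)` → prints [46, 6, 23, 53, 3]

Answer:
[46, 6, 23, 53, 3]
[6, 10, 53, 177]
[46, 6, 23, 53, 3]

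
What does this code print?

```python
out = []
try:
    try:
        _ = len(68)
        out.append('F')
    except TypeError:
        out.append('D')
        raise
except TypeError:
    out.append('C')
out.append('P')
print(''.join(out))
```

Execution trace: 'D' (inner except TypeError) → 'C' (outer except TypeError) → 'P' (after the try/except). Output: DCP

Answer: DCP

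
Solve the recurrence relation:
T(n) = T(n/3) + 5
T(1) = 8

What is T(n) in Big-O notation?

Each step divides n by 3 and adds 5. After log_3(n) steps we reach T(1)=8. So T(n) = 5·log_3(n) + 8 = O(log n).

Answer: O(log n)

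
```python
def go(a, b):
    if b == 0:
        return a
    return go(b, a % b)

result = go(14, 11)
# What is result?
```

go(14, 11) -> go(11, 3) -> go(3, 2) -> go(2, 1) -> go(1, 0) -> 1

Answer: 1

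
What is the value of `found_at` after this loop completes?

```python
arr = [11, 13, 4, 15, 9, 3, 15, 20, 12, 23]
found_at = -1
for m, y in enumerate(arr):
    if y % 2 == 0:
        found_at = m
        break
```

First even number index in [11, 13, 4, 15, 9, 3, 15, 20, 12, 23]
`found_at` takes the values: -1 → 2

Answer: 2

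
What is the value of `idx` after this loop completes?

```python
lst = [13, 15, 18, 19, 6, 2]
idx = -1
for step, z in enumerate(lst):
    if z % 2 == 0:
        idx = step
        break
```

First even number index in [13, 15, 18, 19, 6, 2]
`idx` takes the values: -1 → 2

Answer: 2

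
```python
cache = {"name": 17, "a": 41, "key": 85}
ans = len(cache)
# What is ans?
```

Trace:
`cache = {"name": 17, "a": 41, "key": 85}` → cache = {'name': 17, 'a': 41, 'key': 85}
`ans = len(cache)` → ans = 3
So ans = 3

Answer: 3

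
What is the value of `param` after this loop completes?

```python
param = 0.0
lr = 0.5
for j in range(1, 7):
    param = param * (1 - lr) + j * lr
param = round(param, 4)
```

Moving average with lr=0.5
`param` takes the values: 0.0 → 0.5 → 1.25 → 2.125 → 3.0625 → 4.03125 → 5.015625 → 5.0156

Answer: 5.0156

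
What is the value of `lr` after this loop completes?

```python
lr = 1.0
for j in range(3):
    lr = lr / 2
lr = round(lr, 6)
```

Halving LR 3 times: 1 / 2^3
`lr` takes the values: 1.0 → 0.5 → 0.25 → 0.125

Answer: 0.125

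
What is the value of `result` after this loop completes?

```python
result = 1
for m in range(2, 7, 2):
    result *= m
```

Product of even numbers 2 to 6
`result` takes the values: 1 → 2 → 8 → 48

Answer: 48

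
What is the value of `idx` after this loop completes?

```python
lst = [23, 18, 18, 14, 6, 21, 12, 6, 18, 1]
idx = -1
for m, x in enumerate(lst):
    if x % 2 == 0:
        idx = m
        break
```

First even number index in [23, 18, 18, 14, 6, 21, 12, 6, 18, 1]
`idx` takes the values: -1 → 1

Answer: 1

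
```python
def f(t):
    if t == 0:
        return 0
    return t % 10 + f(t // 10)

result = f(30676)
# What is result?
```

Sum of digits of 30676: 6 + 7 + 6 + 0 + 3 = 22

Answer: 22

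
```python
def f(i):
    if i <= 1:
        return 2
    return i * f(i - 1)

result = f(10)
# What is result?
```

f(10) = 10 * 9 * 8 * 7 * 6 * 5 * 4 * 3 * 2 * 2 = 7257600

Answer: 7257600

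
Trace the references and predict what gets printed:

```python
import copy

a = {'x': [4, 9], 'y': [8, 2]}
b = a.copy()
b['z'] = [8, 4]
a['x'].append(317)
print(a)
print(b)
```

Key concept: shallow copy of dict with mutable values.
Step by step:
`a = {'x': [4, 9], 'y': [8, 2]}` → a = {'x': [4, 9], 'y': [8, 2]}
`b = a.copy()` → b = {'x': [4, 9], 'y': [8, 2]}
`b['z'] = [8, 4]` → b = {'x': [4, 9], 'y': [8, 2], 'z': [8, 4]}
`a['x'].append(317)` → a = {'x': [4, 9, 317], 'y': [8, 2]}; b = {'x': [4, 9, 317], 'y': [8, 2], 'z': [8, 4]}
`print(a)` → prints {'x': [4, 9, 317], 'y': [8, 2]}
`print(b)` → prints {'x': [4, 9, 317], 'y': [8, 2], 'z': [8, 4]}

Answer:
{'x': [4, 9, 317], 'y': [8, 2]}
{'x': [4, 9, 317], 'y': [8, 2], 'z': [8, 4]}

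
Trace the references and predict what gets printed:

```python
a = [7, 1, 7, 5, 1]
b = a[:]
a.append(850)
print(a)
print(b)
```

Key concept: slice [:] creates copy.
Step by step:
`a = [7, 1, 7, 5, 1]` → a = [7, 1, 7, 5, 1]
`b = a[:]` → b = [7, 1, 7, 5, 1]
`a.append(850)` → a = [7, 1, 7, 5, 1, 850]
`print(a)` → prints [7, 1, 7, 5, 1, 850]
`print(b)` → prints [7, 1, 7, 5, 1]

Answer:
[7, 1, 7, 5, 1, 850]
[7, 1, 7, 5, 1]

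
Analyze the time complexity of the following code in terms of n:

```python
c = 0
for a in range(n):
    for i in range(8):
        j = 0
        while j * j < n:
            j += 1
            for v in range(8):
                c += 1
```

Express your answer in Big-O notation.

Each loop level contributes: n × 1 × √n × 1. Multiplying the contributions gives O(n√n).

Answer: O(n√n)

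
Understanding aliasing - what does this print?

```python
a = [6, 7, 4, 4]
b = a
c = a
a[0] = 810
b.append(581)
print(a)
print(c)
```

Key concept: multiple aliases.
Step by step:
`a = [6, 7, 4, 4]` → a = [6, 7, 4, 4]
`b = a` → b = [6, 7, 4, 4] (same object as a)
`c = a` → c = [6, 7, 4, 4] (same object as a, b)
`a[0] = 810` → a = [810, 7, 4, 4] (same object as b, c); b = [810, 7, 4, 4] (same object as a, c); c = [810, 7, 4, 4] (same object as a, b)
`b.append(581)` → a = [810, 7, 4, 4, 581] (same object as b, c); b = [810, 7, 4, 4, 581] (same object as a, c); c = [810, 7, 4, 4, 581] (same object as a, b)
`print(a)` → prints [810, 7, 4, 4, 581]
`print(c)` → prints [810, 7, 4, 4, 581]

Answer:
[810, 7, 4, 4, 581]
[810, 7, 4, 4, 581]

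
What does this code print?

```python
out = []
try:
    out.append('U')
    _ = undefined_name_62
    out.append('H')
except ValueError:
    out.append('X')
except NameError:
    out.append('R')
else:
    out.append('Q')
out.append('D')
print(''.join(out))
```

Execution trace: 'U' (try body) → 'R' (except NameError) → 'D' (after the try/except). Output: URD

Answer: URD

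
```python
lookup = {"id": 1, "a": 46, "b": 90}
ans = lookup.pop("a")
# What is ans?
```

Trace:
`lookup = {"id": 1, "a": 46, "b": 90}` → lookup = {'id': 1, 'a': 46, 'b': 90}
`ans = lookup.pop("a")` → lookup = {'id': 1, 'b': 90}; ans = 46
So ans = 46

Answer: 46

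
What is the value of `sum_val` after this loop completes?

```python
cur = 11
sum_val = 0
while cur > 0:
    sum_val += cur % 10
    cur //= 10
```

Sum digits of 11
`sum_val` takes the values: 0 → 1 → 2

Answer: 2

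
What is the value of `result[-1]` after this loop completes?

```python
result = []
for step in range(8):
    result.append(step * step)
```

Last element of squares 0 to 7
`result` takes the values: [] → [0] → [0, 1] → [0, 1, 4] → [0, 1, 4, 9] → [0, 1, 4, 9, 16] → [0, 1, 4, 9, 16, 25] → [0, 1, 4, 9, 16, 25, 36] → [0, 1, 4, 9, 16, 25, 36, 49]
So `result[-1]` = 49

Answer: 49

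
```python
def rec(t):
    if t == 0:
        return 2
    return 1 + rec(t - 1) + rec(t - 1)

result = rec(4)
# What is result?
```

rec(t) = 1 + 2·rec(t-1), rec(0)=2. Closed form: (2+1)·2^4 - 1 = 47.

Answer: 47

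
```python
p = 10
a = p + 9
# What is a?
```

Trace:
`p = 10` → p = 10
`a = p + 9` → a = 19
So a = 19

Answer: 19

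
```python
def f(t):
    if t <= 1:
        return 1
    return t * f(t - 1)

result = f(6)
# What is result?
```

f(6) = 6 * 5 * 4 * 3 * 2 * 1 = 720

Answer: 720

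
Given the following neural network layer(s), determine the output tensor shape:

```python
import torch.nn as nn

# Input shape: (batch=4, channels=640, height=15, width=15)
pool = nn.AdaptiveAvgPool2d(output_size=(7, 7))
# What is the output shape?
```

Input: (4, 640, 15, 15) -> Output: (4, 640, 7, 7)

Answer: (4, 640, 7, 7)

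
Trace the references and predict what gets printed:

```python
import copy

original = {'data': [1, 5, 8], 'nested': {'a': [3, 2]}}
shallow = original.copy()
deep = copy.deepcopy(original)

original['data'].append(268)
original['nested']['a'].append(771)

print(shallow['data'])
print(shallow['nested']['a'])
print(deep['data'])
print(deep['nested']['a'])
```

Key concept: comparing shallow vs deep copy.
Step by step:
`original = {'data': [1, 5, 8], 'nested': {'a': [3, 2]}}` → original = {'data': [1, 5, 8], 'nested': {'a': [3, 2]}}
`shallow = original.copy()` → shallow = {'data': [1, 5, 8], 'nested': {'a': [3, 2]}}
`deep = copy.deepcopy(original)` → deep = {'data': [1, 5, 8], 'nested': {'a': [3, 2]}}
`original['data'].append(268)` → original = {'data': [1, 5, 8, 268], 'nested': {'a': [3, 2]}}; shallow = {'data': [1, 5, 8, 268], 'nested': {'a': [3, 2]}}
`original['nested']['a'].append(771)` → original = {'data': [1, 5, 8, 268], 'nested': {'a': [3, 2, 771]}}; shallow = {'data': [1, 5, 8, 268], 'nested': {'a': [3, 2, 771]}}
`print(shallow['data'])` → prints [1, 5, 8, 268]
`print(shallow['nested']['a'])` → prints [3, 2, 771]
`print(deep['data'])` → prints [1, 5, 8]
`print(deep['nested']['a'])` → prints [3, 2]

Answer:
[1, 5, 8, 268]
[3, 2, 771]
[1, 5, 8]
[3, 2]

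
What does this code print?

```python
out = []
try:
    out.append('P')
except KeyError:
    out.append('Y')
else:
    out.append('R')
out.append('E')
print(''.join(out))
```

Execution trace: 'P' (try body, no exception) → 'R' (else) → 'E' (after the try/except). Output: PRE

Answer: PRE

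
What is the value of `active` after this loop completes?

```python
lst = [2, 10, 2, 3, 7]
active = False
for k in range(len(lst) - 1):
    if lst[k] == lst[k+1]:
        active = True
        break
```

Check consecutive duplicates in [2, 10, 2, 3, 7]
`active` takes the values: False

Answer: False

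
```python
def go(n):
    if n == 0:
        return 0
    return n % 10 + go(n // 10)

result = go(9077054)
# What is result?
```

Sum of digits of 9077054: 4 + 5 + 0 + 7 + 7 + 0 + 9 = 32

Answer: 32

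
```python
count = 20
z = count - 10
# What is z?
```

Trace:
`count = 20` → count = 20
`z = count - 10` → z = 10
So z = 10

Answer: 10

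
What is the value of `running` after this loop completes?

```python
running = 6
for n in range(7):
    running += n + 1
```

Start at 6, add 1 to 7 = 34
`running` takes the values: 6 → 7 → 9 → 12 → 16 → 21 → 27 → 34

Answer: 34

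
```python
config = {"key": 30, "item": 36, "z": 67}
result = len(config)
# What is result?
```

Trace:
`config = {"key": 30, "item": 36, "z": 67}` → config = {'key': 30, 'item': 36, 'z': 67}
`result = len(config)` → result = 3
So result = 3

Answer: 3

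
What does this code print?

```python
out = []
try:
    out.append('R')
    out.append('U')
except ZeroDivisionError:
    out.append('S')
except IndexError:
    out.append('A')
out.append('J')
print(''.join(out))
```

Execution trace: 'R' (try body) → 'U' (try body, no exception) → 'J' (after the try/except). Output: RUJ

Answer: RUJ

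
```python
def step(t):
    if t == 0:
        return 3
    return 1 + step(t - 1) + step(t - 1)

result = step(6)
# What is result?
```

step(t) = 1 + 2·step(t-1), step(0)=3. Closed form: (3+1)·2^6 - 1 = 255.

Answer: 255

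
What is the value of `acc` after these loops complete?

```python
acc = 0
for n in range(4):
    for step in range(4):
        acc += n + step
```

Sum of all n+step for n,step in 4x4
`acc` takes the values: 0 → 1 → 3 → 6 → 7 → 9 → 12 → 16 → 18 → 21 → 25 → 30 → 33 → 37 → 42 → 48

Answer: 48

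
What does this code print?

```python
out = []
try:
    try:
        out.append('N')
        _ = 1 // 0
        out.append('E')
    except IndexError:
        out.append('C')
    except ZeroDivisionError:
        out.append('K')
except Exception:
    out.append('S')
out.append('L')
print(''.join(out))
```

Execution trace: 'N' (inner try body) → 'K' (inner except ZeroDivisionError) → 'L' (after the try/except). Output: NKL

Answer: NKL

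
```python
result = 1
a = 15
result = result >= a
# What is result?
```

Trace:
`result = 1` → result = 1
`a = 15` → a = 15
`result = result >= a` → result = False
So result = False

Answer: False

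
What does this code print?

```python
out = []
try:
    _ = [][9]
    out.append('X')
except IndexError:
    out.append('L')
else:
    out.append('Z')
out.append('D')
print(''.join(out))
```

Execution trace: 'L' (except IndexError) → 'D' (after the try/except). Output: LD

Answer: LD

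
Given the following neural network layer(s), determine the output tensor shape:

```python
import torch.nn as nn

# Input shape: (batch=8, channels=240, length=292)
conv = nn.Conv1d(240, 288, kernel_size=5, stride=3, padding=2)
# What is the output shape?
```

Input: (8, 240, 292) -> Output: (8, 288, 98)

Answer: (8, 288, 98)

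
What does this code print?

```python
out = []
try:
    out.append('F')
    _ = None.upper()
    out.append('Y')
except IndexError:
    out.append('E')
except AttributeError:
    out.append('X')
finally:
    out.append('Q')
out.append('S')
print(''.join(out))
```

Execution trace: 'F' (try body) → 'X' (except AttributeError) → 'Q' (finally) → 'S' (after the try/except). Output: FXQS

Answer: FXQS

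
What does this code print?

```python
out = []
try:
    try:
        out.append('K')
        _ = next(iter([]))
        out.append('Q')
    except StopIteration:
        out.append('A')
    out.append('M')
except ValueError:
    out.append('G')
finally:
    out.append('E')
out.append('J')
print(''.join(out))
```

Execution trace: 'K' (inner try body) → 'A' (inner except StopIteration) → 'M' (try body, no exception) → 'E' (finally) → 'J' (after the try/except). Output: KAMEJ

Answer: KAMEJ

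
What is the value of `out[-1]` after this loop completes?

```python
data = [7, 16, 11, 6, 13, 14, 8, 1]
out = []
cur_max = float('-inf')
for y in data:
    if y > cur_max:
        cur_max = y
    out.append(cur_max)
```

Running max ends at 16
`out` takes the values: [] → [7] → [7, 16] → [7, 16, 16] → [7, 16, 16, 16] → [7, 16, 16, 16, 16] → [7, 16, 16, 16, 16, 16] → [7, 16, 16, 16, 16, 16, 16] → [7, 16, 16, 16, 16, 16, 16, 16]
So `out[-1]` = 16

Answer: 16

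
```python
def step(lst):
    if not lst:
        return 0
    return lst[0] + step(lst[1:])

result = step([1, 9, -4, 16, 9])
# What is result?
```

1 + 9 + (-4) + 16 + 9 + 0 = 31

Answer: 31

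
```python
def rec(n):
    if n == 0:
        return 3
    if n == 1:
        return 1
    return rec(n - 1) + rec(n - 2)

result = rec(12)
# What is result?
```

Build up from base cases: rec(0)=3, rec(1)=1, rec(2)=4, rec(3)=5, rec(4)=9, rec(5)=14, rec(6)=23, ..., rec(12)=411

Answer: 411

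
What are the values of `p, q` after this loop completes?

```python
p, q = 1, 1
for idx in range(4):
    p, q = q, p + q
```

Fibonacci: after 4 iterations
`p, q` takes the values: (1, 1) → (1, 2) → (2, 3) → (3, 5) → (5, 8)

Answer: 5, 8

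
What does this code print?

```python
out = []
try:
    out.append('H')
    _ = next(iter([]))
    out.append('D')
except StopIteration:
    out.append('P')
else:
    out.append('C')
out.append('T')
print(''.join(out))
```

Execution trace: 'H' (try body) → 'P' (except StopIteration) → 'T' (after the try/except). Output: HPT

Answer: HPT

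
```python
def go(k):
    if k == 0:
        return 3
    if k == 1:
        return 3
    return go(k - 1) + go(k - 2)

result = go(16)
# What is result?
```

Build up from base cases: go(0)=3, go(1)=3, go(2)=6, go(3)=9, go(4)=15, go(5)=24, go(6)=39, ..., go(16)=4791

Answer: 4791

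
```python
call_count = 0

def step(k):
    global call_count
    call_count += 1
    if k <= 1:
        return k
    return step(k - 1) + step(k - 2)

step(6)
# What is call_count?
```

Calls(k) = 1 + Calls(k-1) + Calls(k-2); Calls(0)=Calls(1)=1. For k=6 this gives 25.

Answer: 25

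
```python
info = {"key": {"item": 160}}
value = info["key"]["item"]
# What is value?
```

Trace:
`info = {"key": {"item": 160}}` → info = {'key': {'item': 160}}
`value = info["key"]["item"]` → value = 160
So value = 160

Answer: 160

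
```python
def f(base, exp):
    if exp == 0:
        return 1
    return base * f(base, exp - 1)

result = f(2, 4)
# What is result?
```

f(2, 4) = 2 * 2 * 2 * 2 = 16

Answer: 16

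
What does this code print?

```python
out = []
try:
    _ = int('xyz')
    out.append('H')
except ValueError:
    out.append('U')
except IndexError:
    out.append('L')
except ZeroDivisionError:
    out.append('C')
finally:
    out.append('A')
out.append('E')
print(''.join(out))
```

Execution trace: 'U' (except ValueError) → 'A' (finally) → 'E' (after the try/except). Output: UAE

Answer: UAE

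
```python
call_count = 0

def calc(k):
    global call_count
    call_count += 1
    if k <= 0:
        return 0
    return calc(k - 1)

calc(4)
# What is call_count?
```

Linear recursion stepping by 1: 5 calls from k=4 down to ≤0.

Answer: 5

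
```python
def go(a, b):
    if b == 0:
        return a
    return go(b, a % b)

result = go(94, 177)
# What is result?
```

go(94, 177) -> go(177, 94) -> go(94, 83) -> go(83, 11) -> go(11, 6) -> go(6, 5) -> go(5, 1) -> go(1, 0) -> 1

Answer: 1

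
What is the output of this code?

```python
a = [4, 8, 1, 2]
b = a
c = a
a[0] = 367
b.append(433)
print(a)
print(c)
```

Key concept: multiple aliases.
Step by step:
`a = [4, 8, 1, 2]` → a = [4, 8, 1, 2]
`b = a` → b = [4, 8, 1, 2] (same object as a)
`c = a` → c = [4, 8, 1, 2] (same object as a, b)
`a[0] = 367` → a = [367, 8, 1, 2] (same object as b, c); b = [367, 8, 1, 2] (same object as a, c); c = [367, 8, 1, 2] (same object as a, b)
`b.append(433)` → a = [367, 8, 1, 2, 433] (same object as b, c); b = [367, 8, 1, 2, 433] (same object as a, c); c = [367, 8, 1, 2, 433] (same object as a, b)
`print(a)` → prints [367, 8, 1, 2, 433]
`print(c)` → prints [367, 8, 1, 2, 433]

Answer:
[367, 8, 1, 2, 433]
[367, 8, 1, 2, 433]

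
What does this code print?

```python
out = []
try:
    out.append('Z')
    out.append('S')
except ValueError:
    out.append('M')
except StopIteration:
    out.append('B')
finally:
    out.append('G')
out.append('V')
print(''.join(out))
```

Execution trace: 'Z' (try body) → 'S' (try body, no exception) → 'G' (finally) → 'V' (after the try/except). Output: ZSGV

Answer: ZSGV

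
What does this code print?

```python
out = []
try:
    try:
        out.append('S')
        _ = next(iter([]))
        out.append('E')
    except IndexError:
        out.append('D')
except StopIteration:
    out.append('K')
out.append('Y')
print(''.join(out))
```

Execution trace: 'S' (try body) → 'K' (outer except StopIteration) → 'Y' (after the try/except). Output: SKY

Answer: SKY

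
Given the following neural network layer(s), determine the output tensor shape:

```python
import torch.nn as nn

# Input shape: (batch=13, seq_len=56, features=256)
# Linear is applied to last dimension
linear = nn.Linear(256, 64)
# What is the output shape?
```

Input: (13, 56, 256) -> Output: (13, 56, 64)

Answer: (13, 56, 64)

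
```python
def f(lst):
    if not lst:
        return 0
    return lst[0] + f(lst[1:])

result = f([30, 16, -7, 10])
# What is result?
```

30 + 16 + (-7) + 10 + 0 = 49

Answer: 49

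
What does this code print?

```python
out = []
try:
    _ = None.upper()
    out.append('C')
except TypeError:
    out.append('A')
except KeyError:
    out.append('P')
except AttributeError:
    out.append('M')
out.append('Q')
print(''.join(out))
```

Execution trace: 'M' (except AttributeError) → 'Q' (after the try/except). Output: MQ

Answer: MQ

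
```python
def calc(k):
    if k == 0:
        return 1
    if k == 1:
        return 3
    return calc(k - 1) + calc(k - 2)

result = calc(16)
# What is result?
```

Build up from base cases: calc(0)=1, calc(1)=3, calc(2)=4, calc(3)=7, calc(4)=11, calc(5)=18, calc(6)=29, ..., calc(16)=3571

Answer: 3571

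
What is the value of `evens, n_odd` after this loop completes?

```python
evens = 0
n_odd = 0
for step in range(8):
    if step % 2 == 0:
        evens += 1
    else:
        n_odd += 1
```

Count evens and odds in range(8)
`evens, n_odd` takes the values: (0, 0) → (1, 0) → (1, 1) → (2, 1) → (2, 2) → (3, 2) → (3, 3) → (4, 3) → (4, 4)

Answer: 4, 4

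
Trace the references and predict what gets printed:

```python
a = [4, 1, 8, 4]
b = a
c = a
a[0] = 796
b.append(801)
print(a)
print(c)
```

Key concept: multiple aliases.
Step by step:
`a = [4, 1, 8, 4]` → a = [4, 1, 8, 4]
`b = a` → b = [4, 1, 8, 4] (same object as a)
`c = a` → c = [4, 1, 8, 4] (same object as a, b)
`a[0] = 796` → a = [796, 1, 8, 4] (same object as b, c); b = [796, 1, 8, 4] (same object as a, c); c = [796, 1, 8, 4] (same object as a, b)
`b.append(801)` → a = [796, 1, 8, 4, 801] (same object as b, c); b = [796, 1, 8, 4, 801] (same object as a, c); c = [796, 1, 8, 4, 801] (same object as a, b)
`print(a)` → prints [796, 1, 8, 4, 801]
`print(c)` → prints [796, 1, 8, 4, 801]

Answer:
[796, 1, 8, 4, 801]
[796, 1, 8, 4, 801]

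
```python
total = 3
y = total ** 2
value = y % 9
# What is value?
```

Trace:
`total = 3` → total = 3
`y = total ** 2` → y = 9
`value = y % 9` → value = 0
So value = 0

Answer: 0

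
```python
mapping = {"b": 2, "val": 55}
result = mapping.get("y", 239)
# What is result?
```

Trace:
`mapping = {"b": 2, "val": 55}` → mapping = {'b': 2, 'val': 55}
`result = mapping.get("y", 239)` → result = 239
So result = 239

Answer: 239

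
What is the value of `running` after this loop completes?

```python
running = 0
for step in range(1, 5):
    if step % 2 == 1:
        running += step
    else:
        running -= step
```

Add odd, subtract even
`running` takes the values: 0 → 1 → -1 → 2 → -2

Answer: -2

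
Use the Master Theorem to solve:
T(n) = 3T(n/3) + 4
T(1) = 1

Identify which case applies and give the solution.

a=3, b=3, f(n)=4. log_3(3) = 1. Since c=0 < 1, Case 1 applies: T(n) = Θ(n^log_b(a)) = O(n).

Answer: O(n) - Case 1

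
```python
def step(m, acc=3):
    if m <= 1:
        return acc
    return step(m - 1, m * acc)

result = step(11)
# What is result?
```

Accumulator trace (n, acc): (11, 3) -> (10, 33) -> (9, 330) -> (8, 2970) -> (7, 23760) -> (6, 166320) -> (5, 997920) -> (4, 4989600) -> (3, 19958400) -> (2, 59875200) -> (1, 119750400) -> return 119750400

Answer: 119750400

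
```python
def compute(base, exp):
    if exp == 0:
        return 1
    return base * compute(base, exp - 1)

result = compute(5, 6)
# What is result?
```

compute(5, 6) = 5 * 5 * 5 * 5 * 5 * 5 = 15625

Answer: 15625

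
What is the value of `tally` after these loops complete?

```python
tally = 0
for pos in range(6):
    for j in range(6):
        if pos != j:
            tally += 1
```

6² - 6 (exclude diagonal)
`tally` takes the values: 0 → 1 → 2 → 3 → 4 → 5 → 6 → 7 → 8 → 9 → 10 → 11 → 12 → 13 → 14 → 15 → 16 → 17 → 18 → 19 → 20 → 21 → 22 → 23 → 24 → 25 → 26 → 27 → 28 → 29 → 30

Answer: 30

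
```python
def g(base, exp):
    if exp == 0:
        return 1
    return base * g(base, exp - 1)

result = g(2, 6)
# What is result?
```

g(2, 6) = 2 * 2 * 2 * 2 * 2 * 2 = 64

Answer: 64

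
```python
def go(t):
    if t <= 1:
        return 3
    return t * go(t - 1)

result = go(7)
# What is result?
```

go(7) = 7 * 6 * 5 * 4 * 3 * 2 * 3 = 15120

Answer: 15120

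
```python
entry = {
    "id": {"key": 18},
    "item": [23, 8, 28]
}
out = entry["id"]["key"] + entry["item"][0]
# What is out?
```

Trace:
`entry = { ...` → entry = {'id': {'key': 18}, 'item': [23, 8, 28]}
`out = entry["id"]["key"] + entry["item"][0]` → out = 41
So out = 41

Answer: 41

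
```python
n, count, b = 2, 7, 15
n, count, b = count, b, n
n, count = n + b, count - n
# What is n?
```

Trace:
`n, count, b = 2, 7, 15` → n = 2; count = 7; b = 15
`n, count, b = count, b, n` → n = 7; count = 15; b = 2
`n, count = n + b, count - n` → n = 9; count = 8
So n = 9

Answer: 9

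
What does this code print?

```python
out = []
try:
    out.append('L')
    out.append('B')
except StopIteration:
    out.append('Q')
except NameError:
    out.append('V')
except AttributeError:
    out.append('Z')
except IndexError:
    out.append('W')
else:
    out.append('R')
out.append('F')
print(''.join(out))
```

Execution trace: 'L' (try body) → 'B' (try body, no exception) → 'R' (else) → 'F' (after the try/except). Output: LBRF

Answer: LBRF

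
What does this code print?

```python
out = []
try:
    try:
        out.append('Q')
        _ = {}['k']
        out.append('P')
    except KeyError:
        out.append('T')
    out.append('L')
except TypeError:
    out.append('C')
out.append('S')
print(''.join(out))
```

Execution trace: 'Q' (inner try body) → 'T' (inner except KeyError) → 'L' (try body, no exception) → 'S' (after the try/except). Output: QTLS

Answer: QTLS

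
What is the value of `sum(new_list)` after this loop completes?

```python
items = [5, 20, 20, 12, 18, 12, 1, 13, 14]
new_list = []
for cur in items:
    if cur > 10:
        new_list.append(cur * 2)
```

Sum of doubled values > 10
`new_list` takes the values: [] → [40] → [40, 40] → [40, 40, 24] → [40, 40, 24, 36] → [40, 40, 24, 36, 24] → [40, 40, 24, 36, 24, 26] → [40, 40, 24, 36, 24, 26, 28]
So `sum(new_list)` = 218

Answer: 218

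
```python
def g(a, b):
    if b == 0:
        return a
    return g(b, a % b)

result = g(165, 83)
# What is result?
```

g(165, 83) -> g(83, 82) -> g(82, 1) -> g(1, 0) -> 1

Answer: 1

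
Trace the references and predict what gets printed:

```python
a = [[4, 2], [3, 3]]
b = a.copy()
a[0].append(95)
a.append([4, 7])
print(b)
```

Key concept: shallow copy with nested lists.
Step by step:
`a = [[4, 2], [3, 3]]` → a = [[4, 2], [3, 3]]
`b = a.copy()` → b = [[4, 2], [3, 3]]
`a[0].append(95)` → a = [[4, 2, 95], [3, 3]]; b = [[4, 2, 95], [3, 3]]
`a.append([4, 7])` → a = [[4, 2, 95], [3, 3], [4, 7]]
`print(b)` → prints [[4, 2, 95], [3, 3]]

Answer: [[4, 2, 95], [3, 3]]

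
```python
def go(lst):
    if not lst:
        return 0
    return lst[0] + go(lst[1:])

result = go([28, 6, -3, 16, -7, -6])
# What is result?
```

28 + 6 + (-3) + 16 + (-7) + (-6) + 0 = 34

Answer: 34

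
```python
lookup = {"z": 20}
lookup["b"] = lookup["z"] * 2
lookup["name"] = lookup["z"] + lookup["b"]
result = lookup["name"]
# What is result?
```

Trace:
`lookup = {"z": 20}` → lookup = {'z': 20}
`lookup["b"] = lookup["z"] * 2` → lookup = {'z': 20, 'b': 40}
`lookup["name"] = lookup["z"] + lookup["b"]` → lookup = {'z': 20, 'b': 40, 'name': 60}
`result = lookup["name"]` → result = 60
So result = 60

Answer: 60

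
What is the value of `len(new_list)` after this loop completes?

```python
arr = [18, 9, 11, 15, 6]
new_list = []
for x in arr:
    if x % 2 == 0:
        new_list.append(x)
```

Count even numbers in [18, 9, 11, 15, 6]
`new_list` takes the values: [] → [18] → [18, 6]
So `len(new_list)` = 2

Answer: 2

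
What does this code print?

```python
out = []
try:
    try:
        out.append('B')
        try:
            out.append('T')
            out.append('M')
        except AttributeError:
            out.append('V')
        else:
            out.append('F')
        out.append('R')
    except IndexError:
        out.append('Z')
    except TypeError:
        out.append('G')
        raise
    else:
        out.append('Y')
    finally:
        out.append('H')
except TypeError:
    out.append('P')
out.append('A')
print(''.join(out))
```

Execution trace: 'B' (try body) → 'T' (inner try body) → 'M' (inner try body, no exception) → 'F' (inner else) → 'R' (try body, no exception) → 'Y' (else) → 'H' (finally) → 'A' (after the try/except). Output: BTMFRYHA

Answer: BTMFRYHA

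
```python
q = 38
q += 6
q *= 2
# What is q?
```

Trace:
`q = 38` → q = 38
`q += 6` → q = 44
`q *= 2` → q = 88
So q = 88

Answer: 88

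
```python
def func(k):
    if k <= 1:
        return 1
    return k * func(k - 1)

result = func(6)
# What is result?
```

func(6) = 6 * 5 * 4 * 3 * 2 * 1 = 720

Answer: 720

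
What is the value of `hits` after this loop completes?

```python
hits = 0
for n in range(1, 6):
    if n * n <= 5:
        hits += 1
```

Count numbers where n² ≤ 5
`hits` takes the values: 0 → 1 → 2

Answer: 2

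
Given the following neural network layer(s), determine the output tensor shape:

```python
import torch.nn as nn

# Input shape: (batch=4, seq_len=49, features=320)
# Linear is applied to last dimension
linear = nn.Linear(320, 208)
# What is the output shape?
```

Input: (4, 49, 320) -> Output: (4, 49, 208)

Answer: (4, 49, 208)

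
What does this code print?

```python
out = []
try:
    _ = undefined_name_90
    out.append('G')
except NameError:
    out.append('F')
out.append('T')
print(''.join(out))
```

Execution trace: 'F' (except NameError) → 'T' (after the try/except). Output: FT

Answer: FT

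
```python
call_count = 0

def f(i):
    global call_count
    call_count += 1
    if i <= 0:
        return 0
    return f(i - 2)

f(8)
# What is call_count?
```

Linear recursion stepping by 2: 5 calls from i=8 down to ≤0.

Answer: 5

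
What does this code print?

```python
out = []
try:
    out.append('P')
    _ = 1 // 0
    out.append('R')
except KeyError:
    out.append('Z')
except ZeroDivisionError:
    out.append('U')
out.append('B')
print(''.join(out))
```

Execution trace: 'P' (try body) → 'U' (except ZeroDivisionError) → 'B' (after the try/except). Output: PUB

Answer: PUB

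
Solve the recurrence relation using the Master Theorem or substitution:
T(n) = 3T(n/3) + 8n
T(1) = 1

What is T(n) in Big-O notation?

By Master Theorem: a=3, b=3, f(n)=8n. Since log_3(3) = 1 and f(n) = Θ(n^1), Case 2 applies. T(n) = O(n log n).

Answer: O(n log n)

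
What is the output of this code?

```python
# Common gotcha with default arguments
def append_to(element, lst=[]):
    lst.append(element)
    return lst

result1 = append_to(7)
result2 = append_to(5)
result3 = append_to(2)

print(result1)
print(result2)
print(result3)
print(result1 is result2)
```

Key concept: mutable default argument gotcha.
Step by step:
`result1 = append_to(7)` → result1 = [7]
`result2 = append_to(5)` → result1 = [7, 5] (same object as result2); result2 = [7, 5] (same object as result1)
`result3 = append_to(2)` → result1 = [7, 5, 2] (same object as result2, result3); result2 = [7, 5, 2] (same object as result1, result3); result3 = [7, 5, 2] (same object as result1, result2)
`print(result1)` → prints [7, 5, 2]
`print(result2)` → prints [7, 5, 2]
`print(result3)` → prints [7, 5, 2]
`print(result1 is result2)` → prints True

Answer:
[7, 5, 2]
[7, 5, 2]
[7, 5, 2]
True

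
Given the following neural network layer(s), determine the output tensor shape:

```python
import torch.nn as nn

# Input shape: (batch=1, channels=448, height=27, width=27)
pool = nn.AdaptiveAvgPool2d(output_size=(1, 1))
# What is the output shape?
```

Input: (1, 448, 27, 27) -> Output: (1, 448, 1, 1)

Answer: (1, 448, 1, 1)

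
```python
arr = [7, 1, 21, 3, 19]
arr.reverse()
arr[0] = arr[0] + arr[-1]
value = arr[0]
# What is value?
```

Trace:
`arr = [7, 1, 21, 3, 19]` → arr = [7, 1, 21, 3, 19]
`arr.reverse()` → arr = [19, 3, 21, 1, 7]
`arr[0] = arr[0] + arr[-1]` → arr = [26, 3, 21, 1, 7]
`value = arr[0]` → value = 26
So value = 26

Answer: 26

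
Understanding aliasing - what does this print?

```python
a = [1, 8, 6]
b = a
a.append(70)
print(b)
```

Key concept: basic list aliasing.
Step by step:
`a = [1, 8, 6]` → a = [1, 8, 6]
`b = a` → b = [1, 8, 6] (same object as a)
`a.append(70)` → a = [1, 8, 6, 70] (same object as b); b = [1, 8, 6, 70] (same object as a)
`print(b)` → prints [1, 8, 6, 70]

Answer: [1, 8, 6, 70]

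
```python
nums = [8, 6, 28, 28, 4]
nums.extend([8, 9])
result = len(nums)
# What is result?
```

Trace:
`nums = [8, 6, 28, 28, 4]` → nums = [8, 6, 28, 28, 4]
`nums.extend([8, 9])` → nums = [8, 6, 28, 28, 4, 8, 9]
`result = len(nums)` → result = 7
So result = 7

Answer: 7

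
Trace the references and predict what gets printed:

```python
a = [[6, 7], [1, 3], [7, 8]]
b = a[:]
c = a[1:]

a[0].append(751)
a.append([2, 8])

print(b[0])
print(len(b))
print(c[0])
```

Key concept: slice with nested mutation.
Step by step:
`a = [[6, 7], [1, 3], [7, 8]]` → a = [[6, 7], [1, 3], [7, 8]]
`b = a[:]` → b = [[6, 7], [1, 3], [7, 8]]
`c = a[1:]` → c = [[1, 3], [7, 8]]
`a[0].append(751)` → a = [[6, 7, 751], [1, 3], [7, 8]]; b = [[6, 7, 751], [1, 3], [7, 8]]
`a.append([2, 8])` → a = [[6, 7, 751], [1, 3], [7, 8], [2, 8]]
`print(b[0])` → prints [6, 7, 751]
`print(len(b))` → prints 3
`print(c[0])` → prints [1, 3]

Answer:
[6, 7, 751]
3
[1, 3]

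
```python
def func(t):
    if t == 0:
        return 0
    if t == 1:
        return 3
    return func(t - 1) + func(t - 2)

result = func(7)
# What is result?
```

Build up from base cases: func(0)=0, func(1)=3, func(2)=3, func(3)=6, func(4)=9, func(5)=15, func(6)=24, ..., func(7)=39

Answer: 39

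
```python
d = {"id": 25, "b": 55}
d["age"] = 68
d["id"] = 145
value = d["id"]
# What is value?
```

Trace:
`d = {"id": 25, "b": 55}` → d = {'id': 25, 'b': 55}
`d["age"] = 68` → d = {'id': 25, 'b': 55, 'age': 68}
`d["id"] = 145` → d = {'id': 145, 'b': 55, 'age': 68}
`value = d["id"]` → value = 145
So value = 145

Answer: 145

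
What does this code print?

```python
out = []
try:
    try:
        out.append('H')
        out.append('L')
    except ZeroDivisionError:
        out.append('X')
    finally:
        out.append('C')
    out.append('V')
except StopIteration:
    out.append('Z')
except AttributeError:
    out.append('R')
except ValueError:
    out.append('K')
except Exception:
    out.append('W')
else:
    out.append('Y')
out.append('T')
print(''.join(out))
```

Execution trace: 'H' (inner try body) → 'L' (inner try body, no exception) → 'C' (inner finally) → 'V' (try body, no exception) → 'Y' (else) → 'T' (after the try/except). Output: HLCVYT

Answer: HLCVYT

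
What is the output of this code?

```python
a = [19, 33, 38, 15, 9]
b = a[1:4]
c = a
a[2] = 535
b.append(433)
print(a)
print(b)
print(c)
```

Key concept: slice vs alias.
Step by step:
`a = [19, 33, 38, 15, 9]` → a = [19, 33, 38, 15, 9]
`b = a[1:4]` → b = [33, 38, 15]
`c = a` → c = [19, 33, 38, 15, 9] (same object as a)
`a[2] = 535` → a = [19, 33, 535, 15, 9] (same object as c); c = [19, 33, 535, 15, 9] (same object as a)
`b.append(433)` → b = [33, 38, 15, 433]
`print(a)` → prints [19, 33, 535, 15, 9]
`print(b)` → prints [33, 38, 15, 433]
`print(c)` → prints [19, 33, 535, 15, 9]

Answer:
[19, 33, 535, 15, 9]
[33, 38, 15, 433]
[19, 33, 535, 15, 9]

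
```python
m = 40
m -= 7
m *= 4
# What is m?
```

Trace:
`m = 40` → m = 40
`m -= 7` → m = 33
`m *= 4` → m = 132
So m = 132

Answer: 132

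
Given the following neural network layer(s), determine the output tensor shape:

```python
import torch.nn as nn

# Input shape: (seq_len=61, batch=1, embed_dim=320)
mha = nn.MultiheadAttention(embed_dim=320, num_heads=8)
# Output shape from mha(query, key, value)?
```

Input: (61, 1, 320) -> Output: (61, 1, 320)

Answer: (61, 1, 320)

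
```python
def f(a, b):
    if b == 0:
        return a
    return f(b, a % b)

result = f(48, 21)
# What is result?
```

f(48, 21) -> f(21, 6) -> f(6, 3) -> f(3, 0) -> 3

Answer: 3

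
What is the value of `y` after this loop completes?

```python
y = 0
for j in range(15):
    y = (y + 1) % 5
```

Increment mod 5, 15 times = 0
`y` takes the values: 0 → 1 → 2 → 3 → 4 → 0 → 1 → 2 → 3 → 4 → 0 → 1 → 2 → 3 → 4 → 0

Answer: 0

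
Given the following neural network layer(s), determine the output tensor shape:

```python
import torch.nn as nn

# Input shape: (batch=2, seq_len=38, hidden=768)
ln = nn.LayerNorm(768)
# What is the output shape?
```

Input: (2, 38, 768) -> Output: (2, 38, 768)

Answer: (2, 38, 768)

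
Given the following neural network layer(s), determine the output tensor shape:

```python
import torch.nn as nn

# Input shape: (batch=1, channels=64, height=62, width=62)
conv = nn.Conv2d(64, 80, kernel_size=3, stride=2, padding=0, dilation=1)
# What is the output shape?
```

Input: (1, 64, 62, 62) -> Output: (1, 80, 30, 30)

Answer: (1, 80, 30, 30)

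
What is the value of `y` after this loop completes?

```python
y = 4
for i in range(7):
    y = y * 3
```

Multiply by 3, 7 times: 4 * 3^7 = 8748
`y` takes the values: 4 → 12 → 36 → 108 → 324 → 972 → 2916 → 8748

Answer: 8748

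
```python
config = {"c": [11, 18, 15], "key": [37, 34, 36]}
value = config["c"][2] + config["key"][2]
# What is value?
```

Trace:
`config = {"c": [11, 18, 15], "key": [37, 34, 36]}` → config = {'c': [11, 18, 15], 'key': [37, 34, 36]}
`value = config["c"][2] + config["key"][2]` → value = 51
So value = 51

Answer: 51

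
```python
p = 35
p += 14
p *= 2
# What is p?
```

Trace:
`p = 35` → p = 35
`p += 14` → p = 49
`p *= 2` → p = 98
So p = 98

Answer: 98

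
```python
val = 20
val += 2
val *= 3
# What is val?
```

Trace:
`val = 20` → val = 20
`val += 2` → val = 22
`val *= 3` → val = 66
So val = 66

Answer: 66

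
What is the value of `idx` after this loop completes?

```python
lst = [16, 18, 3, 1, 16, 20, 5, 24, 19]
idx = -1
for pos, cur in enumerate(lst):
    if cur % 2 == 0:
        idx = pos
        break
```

First even number index in [16, 18, 3, 1, 16, 20, 5, 24, 19]
`idx` takes the values: -1 → 0

Answer: 0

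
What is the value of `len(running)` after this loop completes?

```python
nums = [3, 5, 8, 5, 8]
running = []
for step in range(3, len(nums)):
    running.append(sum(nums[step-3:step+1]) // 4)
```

Number of 4-element averages
`running` takes the values: [] → [5] → [5, 6]
So `len(running)` = 2

Answer: 2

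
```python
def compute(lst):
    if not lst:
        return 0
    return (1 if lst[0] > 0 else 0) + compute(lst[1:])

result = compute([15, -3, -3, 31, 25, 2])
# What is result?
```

Count of positive elements in [15, -3, -3, 31, 25, 2] = 4

Answer: 4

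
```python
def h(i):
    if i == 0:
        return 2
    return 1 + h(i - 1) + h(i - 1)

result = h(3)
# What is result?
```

h(i) = 1 + 2·h(i-1), h(0)=2. Closed form: (2+1)·2^3 - 1 = 23.

Answer: 23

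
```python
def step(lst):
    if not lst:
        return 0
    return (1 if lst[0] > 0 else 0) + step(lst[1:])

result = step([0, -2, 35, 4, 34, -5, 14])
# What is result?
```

Count of positive elements in [0, -2, 35, 4, 34, -5, 14] = 4

Answer: 4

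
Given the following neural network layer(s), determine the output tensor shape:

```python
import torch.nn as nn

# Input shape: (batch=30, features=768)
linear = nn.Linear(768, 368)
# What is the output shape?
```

Input: (30, 768) -> Output: (30, 368)

Answer: (30, 368)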